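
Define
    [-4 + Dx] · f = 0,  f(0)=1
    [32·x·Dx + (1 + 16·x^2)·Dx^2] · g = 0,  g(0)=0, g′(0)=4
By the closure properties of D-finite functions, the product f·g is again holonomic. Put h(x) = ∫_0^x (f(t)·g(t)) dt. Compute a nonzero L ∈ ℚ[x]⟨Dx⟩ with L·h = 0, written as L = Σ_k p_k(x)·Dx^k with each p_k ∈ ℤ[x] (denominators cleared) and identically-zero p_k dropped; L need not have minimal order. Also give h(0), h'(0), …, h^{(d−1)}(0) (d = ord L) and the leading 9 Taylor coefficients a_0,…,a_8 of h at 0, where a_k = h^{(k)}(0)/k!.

f: a_k = 1, 4, 8, 32/3, 32/3, 128/15, 256/45, 1024/315, 512/315, …
g: a_k = 0, 4, 0, -64/3, 0, 1024/5, 0, -16384/7, 0, …
L₀ := L_f ⊗_s L_g (sym. prod.), ord ≤ 2.
Integrate: L := L₀·Dx.
L = (16 - 128·x + 256·x^2)·Dx + (-8 + 32·x - 128·x^2)·Dx^2 + (1 + 16·x^2)·Dx^3  (order 3).
h: a_k = 0, 0, 2, 16/3, 8/3, -128/15, 64/5, 5632/63, -3968/35, …
ICs: h(0) = 0, h′(0) = 0, h′′(0) = 4.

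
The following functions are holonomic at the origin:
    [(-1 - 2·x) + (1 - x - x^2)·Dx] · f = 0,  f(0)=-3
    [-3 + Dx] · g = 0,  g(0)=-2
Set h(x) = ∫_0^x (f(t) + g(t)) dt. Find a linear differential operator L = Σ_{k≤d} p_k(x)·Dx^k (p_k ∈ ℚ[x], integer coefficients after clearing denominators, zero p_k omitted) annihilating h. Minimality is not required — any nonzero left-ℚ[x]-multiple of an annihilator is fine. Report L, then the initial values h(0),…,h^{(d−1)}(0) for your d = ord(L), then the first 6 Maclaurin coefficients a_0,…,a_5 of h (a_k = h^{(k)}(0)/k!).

f: a_k = -3, -3, -6, -9, -15, -24, …
g: a_k = -2, -6, -9, -9, -27/4, -81/20, …
h₀=f+g: left-lcm gives L₀, ord ≤ 2.
∫: right-multiply L₀ by Dx.
L = (-3 - 9·x - 45·x^2 - 18·x^3)·Dx + (-5 + 24·x + 15·x^2 - 18·x^3 - 9·x^4)·Dx^2 + (2 - 7·x + 8·x^3 + 3·x^4)·Dx^3  (order 3).
h: a_k = 0, -5, -9/2, -5, -9/2, -87/20, …
ICs: h(0) = 0, h′(0) = -5, h′′(0) = -9.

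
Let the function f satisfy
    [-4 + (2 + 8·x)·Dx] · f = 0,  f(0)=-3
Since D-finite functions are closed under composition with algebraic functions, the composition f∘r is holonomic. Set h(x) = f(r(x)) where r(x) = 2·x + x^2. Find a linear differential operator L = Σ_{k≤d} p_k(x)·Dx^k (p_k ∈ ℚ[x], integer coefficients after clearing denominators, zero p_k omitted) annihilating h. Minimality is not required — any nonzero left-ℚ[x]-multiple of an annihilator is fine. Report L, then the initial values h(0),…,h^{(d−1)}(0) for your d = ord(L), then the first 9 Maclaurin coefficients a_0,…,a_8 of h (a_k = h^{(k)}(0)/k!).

f: a_k = -3, -6, 6, -12, 30, -84, 252, -792, 2574, …
Change of var in L_f (x↦r) gives L₀.
L = (-4 - 4·x) + (1 + 8·x + 4·x^2)·Dx  (order 1).
h: a_k = -3, -12, 18, -72, 342, -1800, 10116, -59472, 361278, …
ICs: h(0) = -3.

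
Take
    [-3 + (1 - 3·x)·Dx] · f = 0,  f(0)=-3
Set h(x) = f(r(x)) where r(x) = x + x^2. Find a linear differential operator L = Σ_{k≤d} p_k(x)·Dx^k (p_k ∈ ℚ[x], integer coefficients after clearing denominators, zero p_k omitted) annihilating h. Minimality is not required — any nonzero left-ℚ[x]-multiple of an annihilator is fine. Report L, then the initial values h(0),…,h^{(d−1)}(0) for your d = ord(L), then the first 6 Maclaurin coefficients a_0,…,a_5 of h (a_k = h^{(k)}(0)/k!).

L = (3 + 6·x) + (-1 + 3·x + 3·x^2)·Dx  (order 1).
h: a_k = -3, -9, -36, -135, -513, -1944, …
ICs: h(0) = -3.

f: a_k = -3, -9, -27, -81, -243, -729, …
h₀=f(r): pull back L_f along r ⇒ L₀.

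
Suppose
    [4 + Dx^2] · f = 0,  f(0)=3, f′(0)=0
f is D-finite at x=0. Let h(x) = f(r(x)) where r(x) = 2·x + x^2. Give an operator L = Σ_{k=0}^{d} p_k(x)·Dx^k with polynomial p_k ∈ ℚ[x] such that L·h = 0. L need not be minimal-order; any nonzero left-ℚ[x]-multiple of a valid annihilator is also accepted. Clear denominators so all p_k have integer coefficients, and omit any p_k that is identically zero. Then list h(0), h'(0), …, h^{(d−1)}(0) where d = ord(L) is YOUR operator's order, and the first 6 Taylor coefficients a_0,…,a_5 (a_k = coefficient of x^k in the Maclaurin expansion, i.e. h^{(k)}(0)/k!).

L = (16 + 48·x + 48·x^2 + 16·x^3) - Dx + (1 + x)·Dx^2  (order 2).
h: a_k = 3, 0, -24, -24, 26, 64, …
ICs: h(0) = 3, h′(0) = 0.

f: a_k = 3, 0, -6, 0, 2, 0, …
f∘r: x↦r, Dx↦Dx/r' in L_f ⇒ L₀.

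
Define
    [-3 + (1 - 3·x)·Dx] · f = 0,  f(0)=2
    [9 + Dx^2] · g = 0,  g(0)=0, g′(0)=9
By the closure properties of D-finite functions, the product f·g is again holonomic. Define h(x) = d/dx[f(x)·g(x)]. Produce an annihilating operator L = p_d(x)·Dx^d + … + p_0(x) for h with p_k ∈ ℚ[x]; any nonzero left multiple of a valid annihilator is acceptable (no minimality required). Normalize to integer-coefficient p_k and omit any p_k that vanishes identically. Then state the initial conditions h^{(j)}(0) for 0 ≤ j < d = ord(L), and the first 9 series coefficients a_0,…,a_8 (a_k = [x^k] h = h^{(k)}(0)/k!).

f: a_k = 2, 6, 18, 54, 162, 486, 1458, 4374, 13122, …
g: a_k = 0, 9, 0, -27/2, 0, 243/40, 0, -729/560, 0, …
h₀=f·g: eliminate ⇒ L₀, order ≤ 1·2.
h=h₀': d/dx-closure on L₀ ⇒ L.
L = (-9 - 54·x + 81·x^2) + (-6 + 18·x)·Dx + (1 - 6·x + 9·x^2)·Dx^2  (order 2).
h: a_k = 18, 108, 405, 1620, 24543/4, 220887/10, 3091689/40, 9275067/35, 2003421033/2240, …
ICs: h(0) = 18, h′(0) = 108.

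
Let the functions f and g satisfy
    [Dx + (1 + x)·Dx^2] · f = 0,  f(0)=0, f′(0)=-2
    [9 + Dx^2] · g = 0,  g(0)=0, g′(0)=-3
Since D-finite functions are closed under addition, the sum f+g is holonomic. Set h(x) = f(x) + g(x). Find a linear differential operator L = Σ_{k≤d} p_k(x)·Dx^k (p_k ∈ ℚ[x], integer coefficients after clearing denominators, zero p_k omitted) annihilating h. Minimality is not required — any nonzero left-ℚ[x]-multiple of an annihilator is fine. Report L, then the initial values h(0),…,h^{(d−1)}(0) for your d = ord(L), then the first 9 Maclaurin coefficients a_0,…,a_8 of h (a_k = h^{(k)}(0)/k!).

f: a_k = 0, -2, 1, -2/3, 1/2, -2/5, 1/3, -2/7, 1/4, …
g: a_k = 0, -3, 0, 9/2, 0, -81/40, 0, 243/560, 0, …
h₀=f+g: left-lcm gives L₀, ord ≤ 4.
L = (135 + 162·x + 81·x^2)·Dx + (99 + 261·x + 243·x^2 + 81·x^3)·Dx^2 + (15 + 18·x + 9·x^2)·Dx^3 + (11 + 29·x + 27·x^2 + 9·x^3)·Dx^4  (order 4).
h: a_k = 0, -5, 1, 23/6, 1/2, -97/40, 1/3, 83/560, 1/4, …
ICs: h(0) = 0, h′(0) = -5, h′′(0) = 2, h′′′(0) = 23.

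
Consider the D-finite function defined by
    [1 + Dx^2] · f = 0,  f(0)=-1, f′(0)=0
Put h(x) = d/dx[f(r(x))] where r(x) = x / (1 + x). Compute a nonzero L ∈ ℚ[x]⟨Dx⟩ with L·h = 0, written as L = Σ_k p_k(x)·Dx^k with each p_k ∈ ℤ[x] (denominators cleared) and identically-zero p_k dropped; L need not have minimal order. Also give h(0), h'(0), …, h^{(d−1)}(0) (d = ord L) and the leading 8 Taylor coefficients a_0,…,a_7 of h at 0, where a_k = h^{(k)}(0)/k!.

f: a_k = -1, 0, 1/2, 0, -1/24, 0, 1/720, 0, …
f∘r: x↦r, Dx↦Dx/r' in L_f ⇒ L₀.
Differentiate: ansatz ord ≤ ord L₀ ⇒ L.
L = (7 + 12·x + 6·x^2) + (6 + 18·x + 18·x^2 + 6·x^3)·Dx + (1 + 4·x + 6·x^2 + 4·x^3 + x^4)·Dx^2  (order 2).
h: a_k = 0, 1, -3, 35/6, -55/6, 1501/120, -609/40, 16699/1008, …
ICs: h(0) = 0, h′(0) = 1.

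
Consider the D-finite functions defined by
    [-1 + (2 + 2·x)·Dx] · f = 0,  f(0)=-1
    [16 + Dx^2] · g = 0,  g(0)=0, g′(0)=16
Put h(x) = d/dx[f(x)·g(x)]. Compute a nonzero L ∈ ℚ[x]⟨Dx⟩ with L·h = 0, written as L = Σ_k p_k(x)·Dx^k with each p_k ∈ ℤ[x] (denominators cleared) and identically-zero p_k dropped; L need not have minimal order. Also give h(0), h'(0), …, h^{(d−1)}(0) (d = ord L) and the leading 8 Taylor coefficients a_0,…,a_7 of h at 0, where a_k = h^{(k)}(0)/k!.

L = (4733 + 17664·x + 25216·x^2 + 16384·x^3 + 4096·x^4) + (-244 - 756·x - 768·x^2 - 256·x^3)·Dx + (268 + 1048·x + 1548·x^2 + 1024·x^3 + 256·x^4)·Dx^2  (order 2).
h: a_k = -16, -16, 134, 244/3, -4661/24, -3561/40, 64235/576, 212773/5040, …
ICs: h(0) = -16, h′(0) = -16.

f: a_k = -1, -1/2, 1/8, -1/16, 5/128, -7/256, 21/1024, -33/2048, …
g: a_k = 0, 16, 0, -128/3, 0, 512/15, 0, -4096/315, …
L₀ := L_f ⊗_s L_g (sym. prod.), ord ≤ 2.
h₀' ⇒ L via d/dx closure of L₀.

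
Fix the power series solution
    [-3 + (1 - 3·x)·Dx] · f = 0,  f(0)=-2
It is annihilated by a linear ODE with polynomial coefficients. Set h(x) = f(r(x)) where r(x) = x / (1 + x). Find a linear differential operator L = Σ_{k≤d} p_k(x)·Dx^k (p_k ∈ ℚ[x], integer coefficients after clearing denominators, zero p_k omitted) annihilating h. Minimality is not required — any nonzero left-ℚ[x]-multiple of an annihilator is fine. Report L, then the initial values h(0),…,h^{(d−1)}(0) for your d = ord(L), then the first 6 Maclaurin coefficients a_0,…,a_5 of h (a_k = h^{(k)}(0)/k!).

f: a_k = -2, -6, -18, -54, -162, -486, …
f∘r: x↦r, Dx↦Dx/r' in L_f ⇒ L₀.
L = 3 + (-1 + x + 2·x^2)·Dx  (order 1).
h: a_k = -2, -6, -12, -24, -48, -96, …
ICs: h(0) = -2.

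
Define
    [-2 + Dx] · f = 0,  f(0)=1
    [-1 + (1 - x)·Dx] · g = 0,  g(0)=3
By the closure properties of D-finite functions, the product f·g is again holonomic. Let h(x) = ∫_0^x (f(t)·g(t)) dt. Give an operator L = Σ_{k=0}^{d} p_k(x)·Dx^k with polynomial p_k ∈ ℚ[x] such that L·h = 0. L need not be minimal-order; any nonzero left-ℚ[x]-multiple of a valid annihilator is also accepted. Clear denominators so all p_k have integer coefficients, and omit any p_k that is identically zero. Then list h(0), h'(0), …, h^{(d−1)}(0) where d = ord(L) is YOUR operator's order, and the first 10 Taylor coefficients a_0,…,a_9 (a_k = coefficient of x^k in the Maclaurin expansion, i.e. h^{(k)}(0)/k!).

L = (3 - 2·x)·Dx + (-1 + x)·Dx^2  (order 2).
h: a_k = 0, 3, 9/2, 5, 19/4, 21/5, 109/30, 331/105, 155/56, 2327/945, …
ICs: h(0) = 0, h′(0) = 3.

f: a_k = 1, 2, 2, 4/3, 2/3, 4/15, 4/45, 8/315, 2/315, 4/2835, …
g: a_k = 3, 3, 3, 3, 3, 3, 3, 3, 3, 3, …
Product ⇒ symmetric product L₀, ord ≤ 1.
h=∫h₀ ⇒ L = L₀·Dx.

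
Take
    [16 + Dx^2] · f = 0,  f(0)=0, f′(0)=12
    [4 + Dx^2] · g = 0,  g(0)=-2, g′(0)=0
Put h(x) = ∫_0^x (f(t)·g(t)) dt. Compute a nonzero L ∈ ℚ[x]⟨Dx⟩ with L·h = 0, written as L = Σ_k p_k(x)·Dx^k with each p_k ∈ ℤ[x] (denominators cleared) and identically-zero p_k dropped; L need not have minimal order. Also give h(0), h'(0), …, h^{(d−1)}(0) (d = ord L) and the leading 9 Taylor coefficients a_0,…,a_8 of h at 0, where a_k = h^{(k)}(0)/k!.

f: a_k = 0, 12, 0, -32, 0, 128/5, 0, -1024/105, 0, …
g: a_k = -2, 0, 4, 0, -4/3, 0, 8/45, 0, -4/315, …
f·g: L₀ = L_f ⊗_s L_g, ord ≤ 2·2.
∫: right-multiply L₀ by Dx.
L = 144·Dx + 40·Dx^3 + Dx^5  (order 5).
h: a_k = 0, 0, -12, 0, 28, 0, -488/15, 0, 2188/105, …
ICs: h(0) = 0, h′(0) = 0, h′′(0) = -24, h′′′(0) = 0, h′′′′(0) = 672.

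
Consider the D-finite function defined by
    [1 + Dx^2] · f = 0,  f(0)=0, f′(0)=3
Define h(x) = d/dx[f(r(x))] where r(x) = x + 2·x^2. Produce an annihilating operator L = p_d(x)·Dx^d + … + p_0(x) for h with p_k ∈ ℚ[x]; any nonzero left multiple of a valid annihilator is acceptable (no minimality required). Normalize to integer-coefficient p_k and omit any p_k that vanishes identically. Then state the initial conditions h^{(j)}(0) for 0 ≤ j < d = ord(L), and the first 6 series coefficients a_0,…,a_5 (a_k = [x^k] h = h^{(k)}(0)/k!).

L = (49 + 16·x + 96·x^2 + 256·x^3 + 256·x^4) + (-12 - 48·x)·Dx + (1 + 8·x + 16·x^2)·Dx^2  (order 2).
h: a_k = 3, 12, -3/2, -12, -239/8, -45/2, …
ICs: h(0) = 3, h′(0) = 12.

f: a_k = 0, 3, 0, -1/2, 0, 1/40, …
L₀ from L_f via x↦r, Dx↦r'^{-1}Dx.
Derive L from L₀ (diff closure).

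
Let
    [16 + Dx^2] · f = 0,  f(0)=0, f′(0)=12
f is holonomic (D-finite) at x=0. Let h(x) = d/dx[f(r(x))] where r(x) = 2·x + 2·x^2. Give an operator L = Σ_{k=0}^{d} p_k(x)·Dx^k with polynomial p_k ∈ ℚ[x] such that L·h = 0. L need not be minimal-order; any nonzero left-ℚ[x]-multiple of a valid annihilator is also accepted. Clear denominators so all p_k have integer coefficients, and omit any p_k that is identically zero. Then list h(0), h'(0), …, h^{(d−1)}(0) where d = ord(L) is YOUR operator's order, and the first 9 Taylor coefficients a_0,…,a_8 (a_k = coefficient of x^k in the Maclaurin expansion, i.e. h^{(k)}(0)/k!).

L = (76 + 512·x + 1536·x^2 + 2048·x^3 + 1024·x^4) + (-6 - 12·x)·Dx + (1 + 4·x + 4·x^2)·Dx^2  (order 2).
h: a_k = 24, 48, -768, -3072, 256, 23040, 729088/15, -65536/15, -19853312/105, …
ICs: h(0) = 24, h′(0) = 48.

f: a_k = 0, 12, 0, -32, 0, 128/5, 0, -1024/105, 0, …
Substitute x→r, Dx→(1/r')Dx; clear ⇒ L₀.
Derive L from L₀ (diff closure).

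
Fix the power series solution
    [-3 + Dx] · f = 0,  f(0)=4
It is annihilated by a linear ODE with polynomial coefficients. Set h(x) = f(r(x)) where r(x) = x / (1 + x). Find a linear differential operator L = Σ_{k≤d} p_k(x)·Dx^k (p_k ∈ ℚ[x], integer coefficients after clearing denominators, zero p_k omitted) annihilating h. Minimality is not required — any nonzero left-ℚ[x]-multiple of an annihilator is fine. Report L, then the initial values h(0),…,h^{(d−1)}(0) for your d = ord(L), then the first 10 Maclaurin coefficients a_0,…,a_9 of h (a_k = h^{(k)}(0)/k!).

L = -3 + (1 + 2·x + x^2)·Dx  (order 1).
h: a_k = 4, 12, 6, -6, 3/2, 21/10, -69/20, 411/140, -1623/1120, -213/1120, …
ICs: h(0) = 4.

f: a_k = 4, 12, 18, 18, 27/2, 81/10, 81/20, 243/140, 729/1120, 243/1120, …
f∘r: x↦r, Dx↦Dx/r' in L_f ⇒ L₀.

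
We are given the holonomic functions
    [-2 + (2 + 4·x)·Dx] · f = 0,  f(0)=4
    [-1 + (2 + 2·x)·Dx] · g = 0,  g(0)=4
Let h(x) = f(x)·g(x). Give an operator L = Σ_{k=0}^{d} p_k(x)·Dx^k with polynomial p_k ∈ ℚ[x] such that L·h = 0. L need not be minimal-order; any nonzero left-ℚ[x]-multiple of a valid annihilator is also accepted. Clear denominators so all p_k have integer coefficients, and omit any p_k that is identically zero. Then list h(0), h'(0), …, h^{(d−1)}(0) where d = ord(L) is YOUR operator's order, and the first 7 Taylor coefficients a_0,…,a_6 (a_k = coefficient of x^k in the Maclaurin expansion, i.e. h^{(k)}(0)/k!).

f: a_k = 4, 4, -2, 2, -5/2, 7/2, -21/4, …
g: a_k = 4, 2, -1/2, 1/4, -5/32, 7/64, -21/256, …
h₀=f·g: eliminate ⇒ L₀, order ≤ 1·1.
L = (-3 - 4·x) + (2 + 6·x + 4·x^2)·Dx  (order 1).
h: a_k = 16, 24, -2, 3, -37/8, 117/16, -757/64, …
ICs: h(0) = 16.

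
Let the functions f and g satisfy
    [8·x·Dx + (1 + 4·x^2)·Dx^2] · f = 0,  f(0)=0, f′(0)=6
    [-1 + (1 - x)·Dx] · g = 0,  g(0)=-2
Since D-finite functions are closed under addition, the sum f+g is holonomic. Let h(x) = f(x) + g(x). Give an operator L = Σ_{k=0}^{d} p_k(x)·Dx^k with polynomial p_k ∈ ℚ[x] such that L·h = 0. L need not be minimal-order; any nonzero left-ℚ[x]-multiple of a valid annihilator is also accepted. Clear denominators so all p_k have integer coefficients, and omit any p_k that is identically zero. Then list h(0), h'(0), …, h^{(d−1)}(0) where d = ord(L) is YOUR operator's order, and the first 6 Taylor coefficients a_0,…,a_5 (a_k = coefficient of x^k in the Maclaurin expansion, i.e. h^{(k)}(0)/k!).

L = (8 - 32·x - 96·x^2)·Dx + (-7 + 8·x + 20·x^2 - 96·x^3)·Dx^2 + (1 + 3·x + 12·x^3 - 16·x^4)·Dx^3  (order 3).
h: a_k = -2, 4, -2, -10, -2, 86/5, …
ICs: h(0) = -2, h′(0) = 4, h′′(0) = -4.

f: a_k = 0, 6, 0, -8, 0, 96/5, …
g: a_k = -2, -2, -2, -2, -2, -2, …
Sum ⇒ L₀ = lclm(L_f,L_g) in ℚ(x)⟨Dx⟩.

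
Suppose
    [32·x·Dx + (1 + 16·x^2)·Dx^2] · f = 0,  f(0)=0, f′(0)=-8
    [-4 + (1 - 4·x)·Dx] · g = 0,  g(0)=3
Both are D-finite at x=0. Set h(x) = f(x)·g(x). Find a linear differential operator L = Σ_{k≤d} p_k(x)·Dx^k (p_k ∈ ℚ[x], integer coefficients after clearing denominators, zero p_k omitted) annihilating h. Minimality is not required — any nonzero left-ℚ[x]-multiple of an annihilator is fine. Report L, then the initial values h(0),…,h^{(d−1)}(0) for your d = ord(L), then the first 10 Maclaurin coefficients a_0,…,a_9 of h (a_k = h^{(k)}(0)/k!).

f: a_k = 0, -8, 0, 128/3, 0, -2048/5, 0, 32768/7, 0, -524288/9, …
g: a_k = 3, 12, 48, 192, 768, 3072, 12288, 49152, 196608, 786432, …
f·g: L₀ = L_f ⊗_s L_g, ord ≤ 2·1.
L = 128·x + (8 - 32·x + 256·x^2)·Dx + (-1 + 4·x - 16·x^2 + 64·x^3)·Dx^2  (order 2).
h: a_k = 0, -24, -96, -256, -1024, -26624/5, -106496/5, -2490368/35, -9961472/35, -137887744/105, …
ICs: h(0) = 0, h′(0) = -24.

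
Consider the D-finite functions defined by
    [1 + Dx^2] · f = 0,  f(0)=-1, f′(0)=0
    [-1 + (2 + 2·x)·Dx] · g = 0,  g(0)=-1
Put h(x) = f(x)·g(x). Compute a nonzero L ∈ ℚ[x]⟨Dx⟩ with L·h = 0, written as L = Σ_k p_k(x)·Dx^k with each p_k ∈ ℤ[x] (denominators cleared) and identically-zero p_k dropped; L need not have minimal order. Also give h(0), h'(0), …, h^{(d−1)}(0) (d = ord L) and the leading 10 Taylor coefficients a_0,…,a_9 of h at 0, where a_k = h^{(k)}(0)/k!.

f: a_k = -1, 0, 1/2, 0, -1/24, 0, 1/720, 0, -1/40320, 0, …
g: a_k = -1, -1/2, 1/8, -1/16, 5/128, -7/256, 21/1024, -33/2048, 429/32768, -715/65536, …
h₀=f·g: eliminate ⇒ L₀, order ≤ 2·1.
L = (7 + 8·x + 4·x^2) + (-4 - 4·x)·Dx + (4 + 8·x + 4·x^2)·Dx^2  (order 2).
h: a_k = 1, 1/2, -5/8, -3/16, 25/384, 13/768, -349/46080, 401/92160, -44047/10321920, 26963/6881280, …
ICs: h(0) = 1, h′(0) = 1/2.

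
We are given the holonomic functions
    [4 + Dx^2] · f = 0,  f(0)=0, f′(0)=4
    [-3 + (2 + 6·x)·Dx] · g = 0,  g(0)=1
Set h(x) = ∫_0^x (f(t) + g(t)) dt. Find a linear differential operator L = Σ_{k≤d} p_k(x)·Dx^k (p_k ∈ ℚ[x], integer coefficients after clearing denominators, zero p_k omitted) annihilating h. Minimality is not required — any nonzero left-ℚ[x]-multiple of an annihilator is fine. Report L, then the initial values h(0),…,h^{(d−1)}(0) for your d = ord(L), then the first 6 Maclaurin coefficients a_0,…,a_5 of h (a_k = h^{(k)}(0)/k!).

L = (-516 - 1152·x - 1728·x^2)·Dx + (56 + 936·x + 3456·x^2 + 3456·x^3)·Dx^2 + (-129 - 288·x - 432·x^2)·Dx^3 + (14 + 234·x + 864·x^2 + 864·x^3)·Dx^4  (order 4).
h: a_k = 0, 1, 11/4, -3/8, -47/192, -81/128, …
ICs: h(0) = 0, h′(0) = 1, h′′(0) = 11/2, h′′′(0) = -9/4.

f: a_k = 0, 4, 0, -8/3, 0, 8/15, …
g: a_k = 1, 3/2, -9/8, 27/16, -405/128, 1701/256, …
Sum ⇒ L₀ = lclm(L_f,L_g) in ℚ(x)⟨Dx⟩.
h=∫h₀ ⇒ L = L₀·Dx.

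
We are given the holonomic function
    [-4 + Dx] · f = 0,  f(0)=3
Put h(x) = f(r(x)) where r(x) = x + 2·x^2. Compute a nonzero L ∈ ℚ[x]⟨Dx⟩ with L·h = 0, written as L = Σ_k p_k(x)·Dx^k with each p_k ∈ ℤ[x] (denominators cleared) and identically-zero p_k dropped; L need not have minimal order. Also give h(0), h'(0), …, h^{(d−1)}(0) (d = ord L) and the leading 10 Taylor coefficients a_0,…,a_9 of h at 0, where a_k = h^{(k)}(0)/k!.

f: a_k = 3, 12, 24, 32, 32, 128/5, 256/15, 1024/105, 512/105, 2048/945, …
Change of var in L_f (x↦r) gives L₀.
L = (-4 - 16·x) + Dx  (order 1).
h: a_k = 3, 12, 48, 128, 320, 3328/5, 19456/15, 237568/105, 391168/105, 1073152/189, …
ICs: h(0) = 3.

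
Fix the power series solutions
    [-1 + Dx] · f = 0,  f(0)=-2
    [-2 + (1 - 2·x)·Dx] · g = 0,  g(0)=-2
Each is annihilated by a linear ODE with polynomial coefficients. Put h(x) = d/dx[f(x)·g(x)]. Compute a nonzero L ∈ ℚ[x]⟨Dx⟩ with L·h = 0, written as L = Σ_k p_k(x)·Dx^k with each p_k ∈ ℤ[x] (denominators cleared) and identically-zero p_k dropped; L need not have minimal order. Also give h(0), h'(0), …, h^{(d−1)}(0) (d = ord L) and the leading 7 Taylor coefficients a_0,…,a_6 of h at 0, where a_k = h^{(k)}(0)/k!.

L = (13 - 12·x + 4·x^2) + (-3 + 8·x - 4·x^2)·Dx  (order 1).
h: a_k = 12, 52, 158, 422, 6331/6, 75973/30, 354541/60, …
ICs: h(0) = 12.

f: a_k = -2, -2, -1, -1/3, -1/12, -1/60, -1/360, …
g: a_k = -2, -4, -8, -16, -32, -64, -128, …
h₀=f·g: eliminate ⇒ L₀, order ≤ 1·1.
Derive L from L₀ (diff closure).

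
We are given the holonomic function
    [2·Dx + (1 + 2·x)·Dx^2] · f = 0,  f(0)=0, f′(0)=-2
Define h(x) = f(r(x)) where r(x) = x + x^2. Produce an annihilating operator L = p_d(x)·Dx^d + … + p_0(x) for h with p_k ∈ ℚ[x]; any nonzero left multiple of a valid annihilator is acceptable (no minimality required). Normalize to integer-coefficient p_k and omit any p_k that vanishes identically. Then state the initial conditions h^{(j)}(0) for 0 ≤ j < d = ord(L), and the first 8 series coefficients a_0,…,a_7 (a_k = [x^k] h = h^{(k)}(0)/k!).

L = (4·x + 4·x^2)·Dx + (1 + 4·x + 6·x^2 + 4·x^3)·Dx^2  (order 2).
h: a_k = 0, -2, 0, 4/3, -2, 8/5, 0, -16/7, …
ICs: h(0) = 0, h′(0) = -2.

f: a_k = 0, -2, 2, -8/3, 4, -32/5, 32/3, -128/7, …
h₀=f(r): pull back L_f along r ⇒ L₀.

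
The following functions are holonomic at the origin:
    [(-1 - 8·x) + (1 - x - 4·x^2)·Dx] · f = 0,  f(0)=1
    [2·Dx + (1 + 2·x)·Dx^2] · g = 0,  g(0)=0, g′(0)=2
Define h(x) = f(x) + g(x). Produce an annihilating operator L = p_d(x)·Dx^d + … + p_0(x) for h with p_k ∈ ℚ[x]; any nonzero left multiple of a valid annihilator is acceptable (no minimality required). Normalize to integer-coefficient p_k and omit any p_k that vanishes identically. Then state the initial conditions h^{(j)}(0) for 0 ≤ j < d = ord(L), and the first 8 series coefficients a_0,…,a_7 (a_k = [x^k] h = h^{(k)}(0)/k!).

L = (94 + 644·x + 1664·x^2 + 1920·x^3 + 1536·x^4)·Dx + (23 + 324·x + 1448·x^2 + 3072·x^3 + 3904·x^4 + 2560·x^5)·Dx^2 + (-6 - 35·x - 53·x^2 + 98·x^3 + 528·x^4 + 864·x^5 + 512·x^6)·Dx^3  (order 3).
h: a_k = 1, 3, 3, 35/3, 25, 357/5, 511/3, 3215/7, …
ICs: h(0) = 1, h′(0) = 3, h′′(0) = 6.

f: a_k = 1, 1, 5, 9, 29, 65, 181, 441, …
g: a_k = 0, 2, -2, 8/3, -4, 32/5, -32/3, 128/7, …
L₀ := lclm(L_f,L_g); ord L₀ ≤ 1+2.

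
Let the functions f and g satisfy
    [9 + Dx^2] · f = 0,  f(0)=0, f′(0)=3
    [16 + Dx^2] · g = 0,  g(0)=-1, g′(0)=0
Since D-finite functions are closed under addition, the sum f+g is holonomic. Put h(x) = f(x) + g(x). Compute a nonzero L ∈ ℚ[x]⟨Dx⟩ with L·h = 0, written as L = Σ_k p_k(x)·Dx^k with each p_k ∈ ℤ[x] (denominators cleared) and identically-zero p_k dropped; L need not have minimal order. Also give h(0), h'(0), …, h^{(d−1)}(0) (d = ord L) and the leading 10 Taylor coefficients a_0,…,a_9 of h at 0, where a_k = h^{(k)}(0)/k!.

f: a_k = 0, 3, 0, -9/2, 0, 81/40, 0, -243/560, 0, 243/4480, …
g: a_k = -1, 0, 8, 0, -32/3, 0, 256/45, 0, -512/315, 0, …
f+g: L₀ = lclm(L_f,L_g), ord ≤ 2+2.
L = 144 + 25·Dx^2 + Dx^4  (order 4).
h: a_k = -1, 3, 8, -9/2, -32/3, 81/40, 256/45, -243/560, -512/315, 243/4480, …
ICs: h(0) = -1, h′(0) = 3, h′′(0) = 16, h′′′(0) = -27.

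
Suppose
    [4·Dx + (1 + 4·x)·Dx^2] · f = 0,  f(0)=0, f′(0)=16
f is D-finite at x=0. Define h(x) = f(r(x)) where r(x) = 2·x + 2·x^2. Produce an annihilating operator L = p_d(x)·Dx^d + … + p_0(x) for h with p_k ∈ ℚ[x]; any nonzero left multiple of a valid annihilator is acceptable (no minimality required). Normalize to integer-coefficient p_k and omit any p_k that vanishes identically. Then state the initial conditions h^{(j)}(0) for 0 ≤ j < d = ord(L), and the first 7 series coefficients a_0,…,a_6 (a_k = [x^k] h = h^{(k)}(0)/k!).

f: a_k = 0, 16, -32, 256/3, -256, 4096/5, -8192/3, …
Change of var in L_f (x↦r) gives L₀.
L = (6 + 16·x + 16·x^2)·Dx + (1 + 10·x + 24·x^2 + 16·x^3)·Dx^2  (order 2).
h: a_k = 0, 32, -96, 1280/3, -2176, 59392/5, -67584, …
ICs: h(0) = 0, h′(0) = 32.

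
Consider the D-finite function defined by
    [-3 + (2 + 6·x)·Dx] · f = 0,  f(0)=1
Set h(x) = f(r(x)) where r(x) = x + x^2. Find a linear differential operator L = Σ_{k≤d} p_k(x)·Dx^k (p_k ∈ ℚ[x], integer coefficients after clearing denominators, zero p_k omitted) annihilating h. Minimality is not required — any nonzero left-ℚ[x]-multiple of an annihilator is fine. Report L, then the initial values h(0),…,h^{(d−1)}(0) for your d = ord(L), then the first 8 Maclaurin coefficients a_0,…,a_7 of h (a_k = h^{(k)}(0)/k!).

f: a_k = 1, 3/2, -9/8, 27/16, -405/128, 1701/256, -15309/1024, 72171/2048, …
Substitute x→r, Dx→(1/r')Dx; clear ⇒ L₀.
L = (-3 - 6·x) + (2 + 6·x + 6·x^2)·Dx  (order 1).
h: a_k = 1, 3/2, 3/8, -9/16, 99/128, -243/256, 999/1024, -1377/2048, …
ICs: h(0) = 1.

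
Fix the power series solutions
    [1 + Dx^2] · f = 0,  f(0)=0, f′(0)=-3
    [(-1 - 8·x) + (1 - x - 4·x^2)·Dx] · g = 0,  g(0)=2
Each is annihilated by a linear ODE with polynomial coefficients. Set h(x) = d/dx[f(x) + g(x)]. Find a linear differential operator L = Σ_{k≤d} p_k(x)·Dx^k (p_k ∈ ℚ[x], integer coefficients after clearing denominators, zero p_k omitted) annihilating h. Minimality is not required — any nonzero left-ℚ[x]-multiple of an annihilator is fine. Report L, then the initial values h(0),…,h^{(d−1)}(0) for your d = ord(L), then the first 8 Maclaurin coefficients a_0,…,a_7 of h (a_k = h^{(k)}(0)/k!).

f: a_k = 0, -3, 0, 1/2, 0, -1/40, 0, 1/1680, …
g: a_k = 2, 2, 10, 18, 58, 130, 362, 882, …
f+g: L₀ = lclm(L_f,L_g), ord ≤ 2+1.
h₀' ⇒ L via d/dx closure of L₀.
L = (706 + 4324·x + 19178·x^2 + 15080·x^3 + 30400·x^4 + 1152·x^5 + 1536·x^6) + (-55 - 431·x + 153·x^2 + 1009·x^3 + 3620·x^4 + 5904·x^5 + 448·x^6 + 512·x^7)·Dx + (706 + 4324·x + 19178·x^2 + 15080·x^3 + 30400·x^4 + 1152·x^5 + 1536·x^6)·Dx^2 + (-55 - 431·x + 153·x^2 + 1009·x^3 + 3620·x^4 + 5904·x^5 + 448·x^6 + 512·x^7)·Dx^3  (order 3).
h: a_k = -1, 20, 111/2, 232, 5199/8, 2172, 1481761/240, 18640, …
ICs: h(0) = -1, h′(0) = 20, h′′(0) = 111.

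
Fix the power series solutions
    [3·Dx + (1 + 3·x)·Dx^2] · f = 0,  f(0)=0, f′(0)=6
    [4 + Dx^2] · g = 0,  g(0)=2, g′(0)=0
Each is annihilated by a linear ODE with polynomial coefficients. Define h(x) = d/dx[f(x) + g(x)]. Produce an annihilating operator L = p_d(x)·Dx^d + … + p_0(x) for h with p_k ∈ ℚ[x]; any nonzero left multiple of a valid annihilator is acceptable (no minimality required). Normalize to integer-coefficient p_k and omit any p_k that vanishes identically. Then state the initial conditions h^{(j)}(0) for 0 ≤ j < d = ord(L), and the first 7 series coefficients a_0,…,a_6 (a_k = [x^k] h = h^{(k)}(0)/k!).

L = (348 + 144·x + 216·x^2) + (44 + 180·x + 216·x^2 + 216·x^3)·Dx + (87 + 36·x + 54·x^2)·Dx^2 + (11 + 45·x + 54·x^2 + 54·x^3)·Dx^3  (order 3).
h: a_k = 6, -26, 54, -470/3, 486, -21886/15, 4374, …
ICs: h(0) = 6, h′(0) = -26, h′′(0) = 108.

f: a_k = 0, 6, -9, 18, -81/2, 486/5, -243, …
g: a_k = 2, 0, -4, 0, 4/3, 0, -8/45, …
f+g: L₀ = lclm(L_f,L_g), ord ≤ 2+2.
Derive L from L₀ (diff closure).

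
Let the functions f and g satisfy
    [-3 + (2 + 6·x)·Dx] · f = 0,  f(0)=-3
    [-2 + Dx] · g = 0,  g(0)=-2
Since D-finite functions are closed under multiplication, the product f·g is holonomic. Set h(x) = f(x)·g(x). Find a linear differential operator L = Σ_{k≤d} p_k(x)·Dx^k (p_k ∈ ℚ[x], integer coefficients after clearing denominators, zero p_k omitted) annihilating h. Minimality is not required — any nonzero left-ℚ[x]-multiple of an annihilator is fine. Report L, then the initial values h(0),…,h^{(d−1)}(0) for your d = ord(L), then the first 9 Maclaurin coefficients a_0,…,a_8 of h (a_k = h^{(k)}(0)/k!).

f: a_k = -3, -9/2, 27/8, -81/16, 1215/128, -5103/256, 45927/1024, -216513/2048, 8444007/32768, …
g: a_k = -2, -4, -4, -8/3, -4/3, -8/15, -8/45, -16/315, -4/315, …
h₀=f·g: eliminate ⇒ L₀, order ≤ 1·1.
L = (-7 - 12·x) + (2 + 6·x)·Dx  (order 1).
h: a_k = 6, 21, 93/4, 181/8, 241/64, 13279/640, -276497/7680, 9930589/107520, -56288873/245760, …
ICs: h(0) = 6.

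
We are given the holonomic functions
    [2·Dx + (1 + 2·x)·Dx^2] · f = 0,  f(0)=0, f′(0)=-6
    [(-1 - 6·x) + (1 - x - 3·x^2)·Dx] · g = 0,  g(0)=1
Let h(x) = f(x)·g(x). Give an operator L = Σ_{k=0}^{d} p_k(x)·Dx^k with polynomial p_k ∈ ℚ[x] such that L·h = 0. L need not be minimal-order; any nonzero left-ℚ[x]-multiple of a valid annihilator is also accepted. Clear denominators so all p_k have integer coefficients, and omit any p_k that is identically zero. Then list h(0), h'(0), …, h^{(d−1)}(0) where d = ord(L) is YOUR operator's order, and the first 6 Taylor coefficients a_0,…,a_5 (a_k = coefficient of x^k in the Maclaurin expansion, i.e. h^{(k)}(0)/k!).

f: a_k = 0, -6, 6, -8, 12, -96/5, …
g: a_k = 1, 1, 4, 7, 19, 40, …
f·g: L₀ = L_f ⊗_s L_g, ord ≤ 2·1.
L = (8 + 24·x) + (18·x + 30·x^2)·Dx + (-1 - x + 5·x^2 + 6·x^3)·Dx^2  (order 2).
h: a_k = 0, -6, 0, -26, -14, -556/5, …
ICs: h(0) = 0, h′(0) = -6.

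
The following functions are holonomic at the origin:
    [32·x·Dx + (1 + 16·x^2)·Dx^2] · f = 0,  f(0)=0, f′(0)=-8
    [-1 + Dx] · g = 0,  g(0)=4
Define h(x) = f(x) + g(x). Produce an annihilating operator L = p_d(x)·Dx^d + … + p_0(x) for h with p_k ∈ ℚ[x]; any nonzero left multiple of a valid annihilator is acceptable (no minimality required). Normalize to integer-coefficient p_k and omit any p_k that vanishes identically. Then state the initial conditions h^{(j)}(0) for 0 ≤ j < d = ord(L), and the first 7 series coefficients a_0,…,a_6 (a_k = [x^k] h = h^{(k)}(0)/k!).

f: a_k = 0, -8, 0, 128/3, 0, -2048/5, 0, …
g: a_k = 4, 4, 2, 2/3, 1/6, 1/30, 1/180, …
Sum ⇒ L₀ = lclm(L_f,L_g) in ℚ(x)⟨Dx⟩.
L = (32 - 32·x - 1536·x^2 - 512·x^3)·Dx + (-33 + 1504·x^2 - 256·x^4)·Dx^2 + (1 + 32·x + 32·x^2 + 512·x^3 + 256·x^4)·Dx^3  (order 3).
h: a_k = 4, -4, 2, 130/3, 1/6, -12287/30, 1/180, …
ICs: h(0) = 4, h′(0) = -4, h′′(0) = 4.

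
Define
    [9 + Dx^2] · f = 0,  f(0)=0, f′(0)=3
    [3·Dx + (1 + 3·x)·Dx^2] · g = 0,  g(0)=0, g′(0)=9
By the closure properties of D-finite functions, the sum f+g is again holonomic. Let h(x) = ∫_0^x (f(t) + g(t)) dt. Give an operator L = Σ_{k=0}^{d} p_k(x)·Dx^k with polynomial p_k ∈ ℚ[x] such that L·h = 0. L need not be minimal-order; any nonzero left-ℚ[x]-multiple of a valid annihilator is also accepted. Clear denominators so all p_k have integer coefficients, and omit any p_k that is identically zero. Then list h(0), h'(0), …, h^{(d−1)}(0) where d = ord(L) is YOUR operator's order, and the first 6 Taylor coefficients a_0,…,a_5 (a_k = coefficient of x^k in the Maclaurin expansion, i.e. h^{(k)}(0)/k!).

f: a_k = 0, 3, 0, -9/2, 0, 81/40, …
g: a_k = 0, 9, -27/2, 27, -243/4, 729/5, …
L₀ := lclm(L_f,L_g); ord L₀ ≤ 2+2.
Integrate: L := L₀·Dx.
L = (63 + 54·x + 81·x^2)·Dx^2 + (9 + 45·x + 81·x^2 + 81·x^3)·Dx^3 + (7 + 6·x + 9·x^2)·Dx^4 + (1 + 5·x + 9·x^2 + 9·x^3)·Dx^5  (order 5).
h: a_k = 0, 0, 6, -9/2, 45/8, -243/20, …
ICs: h(0) = 0, h′(0) = 0, h′′(0) = 12, h′′′(0) = -27, h′′′′(0) = 135.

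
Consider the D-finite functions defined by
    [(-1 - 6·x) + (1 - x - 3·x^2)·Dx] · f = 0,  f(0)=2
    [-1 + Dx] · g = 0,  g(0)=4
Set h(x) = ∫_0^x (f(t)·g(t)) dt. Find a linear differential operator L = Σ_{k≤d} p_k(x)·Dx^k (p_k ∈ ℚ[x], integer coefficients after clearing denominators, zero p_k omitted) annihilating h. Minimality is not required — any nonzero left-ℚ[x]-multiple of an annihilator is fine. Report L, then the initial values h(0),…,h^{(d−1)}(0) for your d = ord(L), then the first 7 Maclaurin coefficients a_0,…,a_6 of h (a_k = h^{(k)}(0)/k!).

f: a_k = 2, 2, 8, 14, 38, 80, 194, …
g: a_k = 4, 4, 2, 2/3, 1/6, 1/30, 1/180, …
Product ⇒ symmetric product L₀, ord ≤ 1.
h=∫₀ˣh₀: take L = L₀·Dx.
L = (2 + 5·x - 3·x^2)·Dx + (-1 + x + 3·x^2)·Dx^2  (order 2).
h: a_k = 0, 8, 8, 44/3, 70/3, 677/15, 3793/45, …
ICs: h(0) = 0, h′(0) = 8.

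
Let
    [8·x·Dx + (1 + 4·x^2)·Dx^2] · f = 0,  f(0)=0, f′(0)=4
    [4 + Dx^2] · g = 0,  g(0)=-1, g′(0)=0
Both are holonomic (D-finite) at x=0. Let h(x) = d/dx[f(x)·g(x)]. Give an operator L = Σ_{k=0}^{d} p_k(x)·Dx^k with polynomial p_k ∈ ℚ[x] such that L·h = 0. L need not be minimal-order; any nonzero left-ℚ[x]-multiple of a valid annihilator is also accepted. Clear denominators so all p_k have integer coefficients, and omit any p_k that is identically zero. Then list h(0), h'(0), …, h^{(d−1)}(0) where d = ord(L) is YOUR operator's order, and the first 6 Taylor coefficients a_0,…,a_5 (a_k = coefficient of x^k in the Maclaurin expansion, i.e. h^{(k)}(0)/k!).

f: a_k = 0, 4, 0, -16/3, 0, 64/5, …
g: a_k = -1, 0, 2, 0, -2/3, 0, …
L₀ := L_f ⊗_s L_g (sym. prod.), ord ≤ 4.
Derive L from L₀ (diff closure).
L = (880 + 9408·x^2 + 59008·x^4 + 49152·x^6 + 24576·x^8 + 16384·x^10 + 32768·x^12) + (544·x + 9088·x^3 + 35840·x^5 + 40960·x^7 + 40960·x^9 + 32768·x^11)·Dx + (240 + 2720·x^2 + 17088·x^4 + 18944·x^6 + 16384·x^8 + 16384·x^10 + 16384·x^12)·Dx^2 + (136·x + 2272·x^3 + 8960·x^5 + 10240·x^7 + 10240·x^9 + 8192·x^11)·Dx^3 + (5 + 92·x^2 + 584·x^4 + 1664·x^6 + 2560·x^8 + 3072·x^10 + 2048·x^12)·Dx^4  (order 4).
h: a_k = -4, 0, 40, 0, -392/3, 0, …
ICs: h(0) = -4, h′(0) = 0, h′′(0) = 80, h′′′(0) = 0.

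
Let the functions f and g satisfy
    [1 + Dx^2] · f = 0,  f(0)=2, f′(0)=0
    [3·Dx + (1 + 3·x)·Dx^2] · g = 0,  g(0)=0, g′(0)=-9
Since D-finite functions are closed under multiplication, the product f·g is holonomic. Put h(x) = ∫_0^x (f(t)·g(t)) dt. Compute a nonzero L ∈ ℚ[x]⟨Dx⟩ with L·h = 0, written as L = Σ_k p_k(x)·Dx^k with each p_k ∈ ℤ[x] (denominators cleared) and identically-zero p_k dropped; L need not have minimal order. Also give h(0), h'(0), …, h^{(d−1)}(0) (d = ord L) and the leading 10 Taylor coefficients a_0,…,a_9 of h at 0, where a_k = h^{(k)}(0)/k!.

f: a_k = 2, 0, -1, 0, 1/12, 0, -1/360, 0, 1/20160, 0, …
g: a_k = 0, -9, 27/2, -27, 243/4, -729/5, 729/2, -6561/7, 19683/8, -6561, …
Sym-product of L_f,L_g gives L₀ (≤ ord 4).
h=∫₀ˣh₀: take L = L₀·Dx.
L = (-203 - 222·x - 189·x^2 + 432·x^3 + 324·x^4)·Dx + (-84 - 108·x + 648·x^2 + 648·x^3)·Dx^2 + (-208 - 228·x - 54·x^2 + 864·x^3 + 648·x^4)·Dx^3 + (-84 - 108·x + 648·x^2 + 648·x^3)·Dx^4 + (-5 - 6·x + 135·x^2 + 432·x^3 + 324·x^4)·Dx^5  (order 5).
h: a_k = 0, 0, -9, 9, -45/4, 108/5, -1769/40, 765/8, -484679/2240, 60817/120, …
ICs: h(0) = 0, h′(0) = 0, h′′(0) = -18, h′′′(0) = 54, h′′′′(0) = -270.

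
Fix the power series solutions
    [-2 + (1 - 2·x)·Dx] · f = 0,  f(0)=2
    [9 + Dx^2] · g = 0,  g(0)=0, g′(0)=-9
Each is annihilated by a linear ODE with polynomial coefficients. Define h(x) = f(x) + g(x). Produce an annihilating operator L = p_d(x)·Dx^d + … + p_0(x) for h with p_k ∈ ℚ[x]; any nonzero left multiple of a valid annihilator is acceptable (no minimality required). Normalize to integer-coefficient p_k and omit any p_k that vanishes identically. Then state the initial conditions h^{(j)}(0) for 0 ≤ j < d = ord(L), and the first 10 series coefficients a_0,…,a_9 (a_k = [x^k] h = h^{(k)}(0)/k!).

f: a_k = 2, 4, 8, 16, 32, 64, 128, 256, 512, 1024, …
g: a_k = 0, -9, 0, 27/2, 0, -243/40, 0, 729/560, 0, -729/4480, …
f+g: L₀ = lclm(L_f,L_g), ord ≤ 1+2.
L = (594 - 648·x + 648·x^2) + (-153 + 630·x - 972·x^2 + 648·x^3)·Dx + (66 - 72·x + 72·x^2)·Dx^2 + (-17 + 70·x - 108·x^2 + 72·x^3)·Dx^3  (order 3).
h: a_k = 2, -5, 8, 59/2, 32, 2317/40, 128, 144089/560, 512, 4586791/4480, …
ICs: h(0) = 2, h′(0) = -5, h′′(0) = 16.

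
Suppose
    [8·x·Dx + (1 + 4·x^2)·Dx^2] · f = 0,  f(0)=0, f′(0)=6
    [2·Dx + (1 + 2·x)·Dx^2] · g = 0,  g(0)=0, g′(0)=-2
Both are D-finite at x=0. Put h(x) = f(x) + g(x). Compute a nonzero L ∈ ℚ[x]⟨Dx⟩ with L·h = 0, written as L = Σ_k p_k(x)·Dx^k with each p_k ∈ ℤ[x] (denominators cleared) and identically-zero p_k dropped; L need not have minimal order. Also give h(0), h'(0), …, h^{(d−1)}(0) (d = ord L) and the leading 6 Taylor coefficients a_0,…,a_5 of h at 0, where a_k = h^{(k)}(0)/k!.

L = (-8 - 48·x + 96·x^2 + 64·x^3)·Dx + (-8 - 16·x + 192·x^3 + 128·x^4)·Dx^2 + (-1 + 2·x + 8·x^2 + 16·x^3 + 48·x^4 + 32·x^5)·Dx^3  (order 3).
h: a_k = 0, 4, 2, -32/3, 4, 64/5, …
ICs: h(0) = 0, h′(0) = 4, h′′(0) = 4.

f: a_k = 0, 6, 0, -8, 0, 96/5, …
g: a_k = 0, -2, 2, -8/3, 4, -32/5, …
f+g: L₀ = lclm(L_f,L_g), ord ≤ 2+2.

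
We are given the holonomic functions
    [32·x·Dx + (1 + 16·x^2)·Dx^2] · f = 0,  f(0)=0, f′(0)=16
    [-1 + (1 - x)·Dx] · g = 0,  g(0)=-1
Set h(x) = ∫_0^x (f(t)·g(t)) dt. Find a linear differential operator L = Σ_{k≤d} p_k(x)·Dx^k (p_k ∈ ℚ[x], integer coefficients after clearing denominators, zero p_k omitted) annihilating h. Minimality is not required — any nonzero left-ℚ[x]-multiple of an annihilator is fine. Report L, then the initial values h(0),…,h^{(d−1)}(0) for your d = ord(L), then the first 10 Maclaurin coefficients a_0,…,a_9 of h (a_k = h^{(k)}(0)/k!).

f: a_k = 0, 16, 0, -256/3, 0, 4096/5, 0, -65536/7, 0, 1048576/9, …
g: a_k = -1, -1, -1, -1, -1, -1, -1, -1, -1, -1, …
L₀ := L_f ⊗_s L_g (sym. prod.), ord ≤ 2.
∫: right-multiply L₀ by Dx.
L = 32·x·Dx + (2 - 32·x + 64·x^2)·Dx^2 + (-1 + x - 16·x^2 + 16·x^3)·Dx^3  (order 3).
h: a_k = 0, 0, -8, -16/3, 52/3, 208/15, -5624/45, -11248/105, 113038/105, 904304/945, …
ICs: h(0) = 0, h′(0) = 0, h′′(0) = -16.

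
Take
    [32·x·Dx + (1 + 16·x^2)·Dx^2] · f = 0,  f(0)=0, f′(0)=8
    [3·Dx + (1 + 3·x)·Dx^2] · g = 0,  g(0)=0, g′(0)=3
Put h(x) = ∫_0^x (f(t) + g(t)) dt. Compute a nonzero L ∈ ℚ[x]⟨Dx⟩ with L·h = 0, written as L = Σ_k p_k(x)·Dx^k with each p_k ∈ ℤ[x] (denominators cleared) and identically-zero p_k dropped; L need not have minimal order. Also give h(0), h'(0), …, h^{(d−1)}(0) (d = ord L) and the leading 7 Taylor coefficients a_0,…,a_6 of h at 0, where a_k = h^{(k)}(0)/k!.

f: a_k = 0, 8, 0, -128/3, 0, 2048/5, 0, …
g: a_k = 0, 3, -9/2, 9, -81/4, 243/5, -243/2, …
f+g: L₀ = lclm(L_f,L_g), ord ≤ 2+2.
Integrate: L := L₀·Dx.
L = (-96 - 864·x + 4608·x^2 + 4608·x^3)·Dx^2 + (-50 - 192·x + 672·x^2 + 9216·x^3 + 9216·x^4)·Dx^3 + (-3 + 23·x + 96·x^2 + 512·x^3 + 2304·x^4 + 2304·x^5)·Dx^4  (order 4).
h: a_k = 0, 0, 11/2, -3/2, -101/12, -81/20, 2291/30, …
ICs: h(0) = 0, h′(0) = 0, h′′(0) = 11, h′′′(0) = -9.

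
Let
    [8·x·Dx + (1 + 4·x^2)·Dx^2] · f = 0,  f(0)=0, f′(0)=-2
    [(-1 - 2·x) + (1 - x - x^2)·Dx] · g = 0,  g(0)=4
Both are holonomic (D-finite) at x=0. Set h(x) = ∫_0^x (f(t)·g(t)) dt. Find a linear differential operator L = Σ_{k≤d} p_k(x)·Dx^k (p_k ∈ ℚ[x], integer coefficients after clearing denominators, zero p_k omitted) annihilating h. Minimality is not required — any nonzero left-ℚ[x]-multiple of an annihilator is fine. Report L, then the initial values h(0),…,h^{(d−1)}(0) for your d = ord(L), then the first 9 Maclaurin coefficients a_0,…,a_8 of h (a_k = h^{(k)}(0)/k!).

L = (2 + 8·x + 24·x^2)·Dx + (2 - 4·x + 16·x^2 + 24·x^3)·Dx^2 + (-1 + x - 3·x^2 + 4·x^3 + 4·x^4)·Dx^3  (order 3).
h: a_k = 0, 0, -4, -8/3, -4/3, -8/3, -332/45, -288/35, -377/105, …
ICs: h(0) = 0, h′(0) = 0, h′′(0) = -8.

f: a_k = 0, -2, 0, 8/3, 0, -32/5, 0, 128/7, 0, …
g: a_k = 4, 4, 8, 12, 20, 32, 52, 84, 136, …
Product ⇒ symmetric product L₀, ord ≤ 2.
h=∫h₀ ⇒ L = L₀·Dx.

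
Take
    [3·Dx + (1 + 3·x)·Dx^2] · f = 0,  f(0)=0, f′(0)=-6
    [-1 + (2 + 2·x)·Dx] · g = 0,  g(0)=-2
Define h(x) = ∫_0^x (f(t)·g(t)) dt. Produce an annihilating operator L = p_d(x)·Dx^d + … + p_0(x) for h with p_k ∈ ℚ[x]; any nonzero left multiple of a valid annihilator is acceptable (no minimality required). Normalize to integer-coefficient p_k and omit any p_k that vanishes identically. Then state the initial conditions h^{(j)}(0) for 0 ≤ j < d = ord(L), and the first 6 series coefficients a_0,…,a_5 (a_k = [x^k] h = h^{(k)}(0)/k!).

L = (-3 + 3·x)·Dx + (8 + 8·x)·Dx^2 + (4 + 20·x + 28·x^2 + 12·x^3)·Dx^3  (order 3).
h: a_k = 0, 0, 6, -4, 51/8, -12, …
ICs: h(0) = 0, h′(0) = 0, h′′(0) = 12.

f: a_k = 0, -6, 9, -18, 81/2, -486/5, …
g: a_k = -2, -1, 1/4, -1/8, 5/64, -7/128, …
L₀ := L_f ⊗_s L_g (sym. prod.), ord ≤ 2.
∫: right-multiply L₀ by Dx.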